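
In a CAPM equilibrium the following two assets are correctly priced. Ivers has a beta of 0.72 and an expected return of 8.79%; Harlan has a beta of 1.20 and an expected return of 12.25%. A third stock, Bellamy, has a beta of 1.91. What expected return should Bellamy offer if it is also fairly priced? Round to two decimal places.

17.37%

MRP (SML slope) = (12.25% − 8.79%) / (1.20 − 0.72) = 3.46% / 0.48 = 7.2083%
R_f (intercept) = 8.79% − 0.72 × 7.2083% = 3.6000%
E(R_Bellamy) = R_f + β × MRP = 3.6000% + 1.91 × 7.2083% = 17.37%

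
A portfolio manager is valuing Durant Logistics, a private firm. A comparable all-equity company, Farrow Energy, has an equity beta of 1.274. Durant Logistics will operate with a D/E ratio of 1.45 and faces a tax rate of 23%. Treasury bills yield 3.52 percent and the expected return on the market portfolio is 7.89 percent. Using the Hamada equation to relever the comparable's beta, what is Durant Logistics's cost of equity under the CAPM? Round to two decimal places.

β_L = β_U × [1 + (1 − t)(D/E)] = 1.274 × [1 + (1 − 0.23) × 1.45]
    = 1.274 × [1 + 0.77 × 1.45] = 1.274 × 2.1165 = 2.6964
MRP = 7.89% − 3.52% = 4.37%
E(R) = R_f + β_L × MRP = 3.52% + 2.6964 × 4.37% = 15.30%

15.30%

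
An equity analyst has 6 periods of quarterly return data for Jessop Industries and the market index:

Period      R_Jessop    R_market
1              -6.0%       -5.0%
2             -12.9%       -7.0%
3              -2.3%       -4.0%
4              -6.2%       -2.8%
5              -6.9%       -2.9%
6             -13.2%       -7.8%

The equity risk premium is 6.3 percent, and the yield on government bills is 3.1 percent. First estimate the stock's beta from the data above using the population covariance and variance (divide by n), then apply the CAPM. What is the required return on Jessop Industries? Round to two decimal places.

Mean R_i = (-6.0 − 12.9 − 2.3 − 6.2 − 6.9 − 13.2) / 6 = -7.9167%
Mean R_m = (-5.0 − 7.0 − 4.0 − 2.8 − 2.9 − 7.8) / 6 = -4.9167%
Σ(R_i − R̄_i)(R_m − R̄_m) = 36.2883  ⇒  Cov = 36.2883 / 6 = 6.0481
Σ(R_m − R̄_m)² = 22.0483  ⇒  Var(R_m) = 22.0483 / 6 = 3.6747
β = Cov / Var(R_m) = 6.0481 / 3.6747 = 1.6459
E(R) = R_f + β × MRP = 3.1% + 1.6459 × 6.3% = 13.47%

13.47%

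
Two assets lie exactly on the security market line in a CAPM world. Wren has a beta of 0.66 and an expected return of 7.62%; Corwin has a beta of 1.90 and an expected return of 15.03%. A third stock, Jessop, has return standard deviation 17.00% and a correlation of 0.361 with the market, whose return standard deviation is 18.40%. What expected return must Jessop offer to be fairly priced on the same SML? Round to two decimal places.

MRP = (15.03% − 7.62%) / (1.90 − 0.66) = 5.9758%
R_f = 7.62% − 0.66 × 5.9758% = 3.6760%
β_Jessop = ρ·σ_i/σ_m = 0.361 × 17.00 / 18.40 = 0.3335
E(R_Jessop) = R_f + β × MRP = 3.6760% + 0.3335 × 5.9758% = 5.67%

5.67%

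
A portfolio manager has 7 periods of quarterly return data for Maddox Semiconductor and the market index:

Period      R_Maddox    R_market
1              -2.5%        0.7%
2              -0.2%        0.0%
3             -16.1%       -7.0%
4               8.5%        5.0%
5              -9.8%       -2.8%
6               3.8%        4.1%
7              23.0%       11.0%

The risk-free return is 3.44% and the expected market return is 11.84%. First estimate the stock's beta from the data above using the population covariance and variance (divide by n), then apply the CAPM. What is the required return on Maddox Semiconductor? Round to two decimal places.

Mean R_i = (-2.5 − 0.2 − 16.1 + 8.5 − 9.8 + 3.8 + 23.0) / 7 = 0.9571%
Mean R_m = (0.7 + 0.0 − 7.0 + 5.0 − 2.8 + 4.1 + 11.0) / 7 = 1.5714%
Σ(R_i − R̄_i)(R_m − R̄_m) = 438.9414  ⇒  Cov = 438.9414 / 7 = 62.7059
Σ(R_m − R̄_m)² = 202.8543  ⇒  Var(R_m) = 202.8543 / 7 = 28.9792
β = Cov / Var(R_m) = 62.7059 / 28.9792 = 2.1638
MRP = 11.84% − 3.44% = 8.40%
E(R) = R_f + β × MRP = 3.44% + 2.1638 × 8.40% = 21.62%

21.62%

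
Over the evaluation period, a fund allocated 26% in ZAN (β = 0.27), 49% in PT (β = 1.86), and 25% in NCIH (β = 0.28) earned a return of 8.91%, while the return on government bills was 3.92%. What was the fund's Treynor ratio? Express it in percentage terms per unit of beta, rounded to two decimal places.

4.75%

β_P = 0.26×0.27 + 0.49×1.86 + 0.25×0.28 = 1.0516
Treynor = (R_P − R_f) / β_P = (8.91% − 3.92%) / 1.0516 = 4.99% / 1.0516 = 4.75%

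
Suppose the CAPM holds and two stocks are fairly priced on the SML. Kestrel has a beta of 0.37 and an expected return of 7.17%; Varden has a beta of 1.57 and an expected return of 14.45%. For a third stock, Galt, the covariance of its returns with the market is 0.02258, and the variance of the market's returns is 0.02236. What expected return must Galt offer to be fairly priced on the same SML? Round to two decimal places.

11.05%

MRP = (14.45% − 7.17%) / (1.57 − 0.37) = 6.0667%
R_f = 7.17% − 0.37 × 6.0667% = 4.9253%
β_Galt = Cov / Var(R_m) = 0.02258 / 0.02236 = 1.0098
E(R_Galt) = R_f + β × MRP = 4.9253% + 1.0098 × 6.0667% = 11.05%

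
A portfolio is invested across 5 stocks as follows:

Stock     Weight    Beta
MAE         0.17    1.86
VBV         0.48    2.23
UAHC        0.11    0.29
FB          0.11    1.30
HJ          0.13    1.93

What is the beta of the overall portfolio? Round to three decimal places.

β_P = Σ w_i β_i = 0.17×1.86 + 0.48×2.23 + 0.11×0.29 + 0.11×1.30 + 0.13×1.93 = 1.8124

1.812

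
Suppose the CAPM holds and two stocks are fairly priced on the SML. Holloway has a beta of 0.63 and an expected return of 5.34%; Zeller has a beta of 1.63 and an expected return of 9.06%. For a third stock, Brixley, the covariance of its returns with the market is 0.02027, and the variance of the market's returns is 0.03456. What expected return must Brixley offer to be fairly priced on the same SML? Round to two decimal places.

MRP = (9.06% − 5.34%) / (1.63 − 0.63) = 3.7200%
R_f = 5.34% − 0.63 × 3.7200% = 2.9964%
β_Brixley = Cov / Var(R_m) = 0.02027 / 0.03456 = 0.5865
E(R_Brixley) = R_f + β × MRP = 2.9964% + 0.5865 × 3.7200% = 5.18%

5.18%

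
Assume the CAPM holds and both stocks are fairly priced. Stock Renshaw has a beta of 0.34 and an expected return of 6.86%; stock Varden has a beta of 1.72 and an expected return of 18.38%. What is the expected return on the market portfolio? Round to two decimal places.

12.37%

Both satisfy E(R) = R_f + β·MRP, so the slope of the SML is
MRP = (18.38% − 6.86%) / (1.72 − 0.34) = 11.52% / 1.38 = 8.3478%
R_f = E(R_Renshaw) − β_Renshaw·MRP = 6.86% − 0.34 × 8.3478% = 4.0217%
E(R_m) = R_f + MRP = 4.0217% + 8.3478% = 12.37%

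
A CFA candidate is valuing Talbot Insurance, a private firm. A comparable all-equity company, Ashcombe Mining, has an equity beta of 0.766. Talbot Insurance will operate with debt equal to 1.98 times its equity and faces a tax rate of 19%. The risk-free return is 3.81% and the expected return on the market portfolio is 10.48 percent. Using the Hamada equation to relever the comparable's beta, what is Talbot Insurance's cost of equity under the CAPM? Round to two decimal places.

β_L = β_U × [1 + (1 − t)(D/E)] = 0.766 × [1 + (1 − 0.19) × 1.98]
    = 0.766 × [1 + 0.81 × 1.98] = 0.766 × 2.6038 = 1.9945
MRP = 10.48% − 3.81% = 6.67%
E(R) = R_f + β_L × MRP = 3.81% + 1.9945 × 6.67% = 17.11%

17.11%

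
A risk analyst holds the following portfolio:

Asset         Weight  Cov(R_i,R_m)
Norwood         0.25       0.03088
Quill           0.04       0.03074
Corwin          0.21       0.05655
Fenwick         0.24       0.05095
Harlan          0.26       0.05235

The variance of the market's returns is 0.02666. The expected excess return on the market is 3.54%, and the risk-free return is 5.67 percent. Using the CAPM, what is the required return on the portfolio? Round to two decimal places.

11.87%

β_Norwood = 0.03088 / 0.02666 = 1.1583
β_Quill = 0.03074 / 0.02666 = 1.1530
β_Corwin = 0.05655 / 0.02666 = 2.1212
β_Fenwick = 0.05095 / 0.02666 = 1.9111
β_Harlan = 0.05235 / 0.02666 = 1.9636
β_P = Σ w_i β_i = 0.25×1.1583 + 0.04×1.1530 + 0.21×2.1212 + 0.24×1.9111 + 0.26×1.9636 = 1.7503
E(R_P) = R_f + β_P × MRP = 5.67% + 1.7503 × 3.54% = 11.87%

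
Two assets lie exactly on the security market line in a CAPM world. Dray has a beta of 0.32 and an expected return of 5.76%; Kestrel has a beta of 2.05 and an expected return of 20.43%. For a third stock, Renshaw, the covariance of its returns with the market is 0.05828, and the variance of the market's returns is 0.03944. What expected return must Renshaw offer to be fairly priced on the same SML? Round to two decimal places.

MRP = (20.43% − 5.76%) / (2.05 − 0.32) = 8.4798%
R_f = 5.76% − 0.32 × 8.4798% = 3.0465%
β_Renshaw = Cov / Var(R_m) = 0.05828 / 0.03944 = 1.4777
E(R_Renshaw) = R_f + β × MRP = 3.0465% + 1.4777 × 8.4798% = 15.58%

15.58%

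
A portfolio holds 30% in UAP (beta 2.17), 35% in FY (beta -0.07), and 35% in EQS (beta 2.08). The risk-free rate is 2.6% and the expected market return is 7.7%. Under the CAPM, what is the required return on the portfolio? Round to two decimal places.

β_P = Σ w_i β_i = 0.30×2.17 + 0.35×-0.07 + 0.35×2.08 = 1.3545
MRP = 7.7% − 2.6% = 5.10%
E(R_P) = R_f + β_P × MRP = 2.6% + 1.3545 × 5.1% = 9.51%

9.51%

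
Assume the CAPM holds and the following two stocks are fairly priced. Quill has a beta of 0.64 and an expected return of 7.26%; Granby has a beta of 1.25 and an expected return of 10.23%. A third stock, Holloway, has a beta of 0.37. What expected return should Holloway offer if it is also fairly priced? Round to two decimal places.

MRP (SML slope) = (10.23% − 7.26%) / (1.25 − 0.64) = 2.97% / 0.61 = 4.8689%
R_f (intercept) = 7.26% − 0.64 × 4.8689% = 4.1439%
E(R_Holloway) = R_f + β × MRP = 4.1439% + 0.37 × 4.8689% = 5.95%

5.95%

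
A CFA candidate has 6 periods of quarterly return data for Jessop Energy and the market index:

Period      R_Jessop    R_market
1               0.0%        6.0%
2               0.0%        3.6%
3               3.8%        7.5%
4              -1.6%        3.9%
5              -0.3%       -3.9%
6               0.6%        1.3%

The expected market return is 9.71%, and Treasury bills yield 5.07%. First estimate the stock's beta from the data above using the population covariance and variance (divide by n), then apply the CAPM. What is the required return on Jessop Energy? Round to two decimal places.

6.02%

Mean R_i = (0.0 + 0.0 + 3.8 − 1.6 − 0.3 + 0.6) / 6 = 0.4167%
Mean R_m = (6.0 + 3.6 + 7.5 + 3.9 − 3.9 + 1.3) / 6 = 3.0667%
Σ(R_i − R̄_i)(R_m − R̄_m) = 16.5433  ⇒  Cov = 16.5433 / 6 = 2.7572
Σ(R_m − R̄_m)² = 80.8933  ⇒  Var(R_m) = 80.8933 / 6 = 13.4822
β = Cov / Var(R_m) = 2.7572 / 13.4822 = 0.2045
MRP = 9.71% − 5.07% = 4.64%
E(R) = R_f + β × MRP = 5.07% + 0.2045 × 4.64% = 6.02%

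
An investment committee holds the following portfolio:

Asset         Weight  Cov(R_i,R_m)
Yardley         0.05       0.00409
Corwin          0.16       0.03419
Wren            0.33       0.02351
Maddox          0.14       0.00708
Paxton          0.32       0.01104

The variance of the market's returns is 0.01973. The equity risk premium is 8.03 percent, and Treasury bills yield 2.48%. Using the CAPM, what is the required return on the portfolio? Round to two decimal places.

β_Yardley = 0.00409 / 0.01973 = 0.2073
β_Corwin = 0.03419 / 0.01973 = 1.7329
β_Wren = 0.02351 / 0.01973 = 1.1916
β_Maddox = 0.00708 / 0.01973 = 0.3588
β_Paxton = 0.01104 / 0.01973 = 0.5596
β_P = Σ w_i β_i = 0.05×0.2073 + 0.16×1.7329 + 0.33×1.1916 + 0.14×0.3588 + 0.32×0.5596 = 0.9102
E(R_P) = R_f + β_P × MRP = 2.48% + 0.9102 × 8.03% = 9.79%

9.79%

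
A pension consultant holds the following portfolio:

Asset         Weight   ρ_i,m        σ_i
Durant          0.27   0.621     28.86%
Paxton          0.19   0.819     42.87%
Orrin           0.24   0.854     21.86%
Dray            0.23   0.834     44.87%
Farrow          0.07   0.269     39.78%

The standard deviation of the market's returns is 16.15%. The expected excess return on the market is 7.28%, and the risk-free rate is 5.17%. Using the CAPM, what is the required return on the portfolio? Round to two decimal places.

β_Durant = 0.621 × 28.86% / 16.15% = 1.1097
β_Paxton = 0.819 × 42.87% / 16.15% = 2.1740
β_Orrin = 0.854 × 21.86% / 16.15% = 1.1559
β_Dray = 0.834 × 44.87% / 16.15% = 2.3171
β_Farrow = 0.269 × 39.78% / 16.15% = 0.6626
β_P = Σ w_i β_i = 0.27×1.1097 + 0.19×2.1740 + 0.24×1.1559 + 0.23×2.3171 + 0.07×0.6626 = 1.5694
E(R_P) = R_f + β_P × MRP = 5.17% + 1.5694 × 7.28% = 16.60%

16.60%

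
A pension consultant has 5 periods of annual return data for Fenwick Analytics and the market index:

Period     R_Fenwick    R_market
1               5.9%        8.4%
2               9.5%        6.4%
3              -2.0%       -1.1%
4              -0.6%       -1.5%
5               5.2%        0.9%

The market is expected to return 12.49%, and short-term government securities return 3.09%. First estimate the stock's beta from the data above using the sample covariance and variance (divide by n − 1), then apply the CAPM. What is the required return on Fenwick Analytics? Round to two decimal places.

11.28%

Mean R_i = (5.9 + 9.5 − 2.0 − 0.6 + 5.2) / 5 = 3.6000%
Mean R_m = (8.4 + 6.4 − 1.1 − 1.5 + 0.9) / 5 = 2.6200%
Σ(R_i − R̄_i)(R_m − R̄_m) = 70.9800  ⇒  Cov = 70.9800 / 4 = 17.7450
Σ(R_m − R̄_m)² = 81.4680  ⇒  Var(R_m) = 81.4680 / 4 = 20.3670
β = Cov / Var(R_m) = 17.7450 / 20.3670 = 0.8713
MRP = 12.49% − 3.09% = 9.40%
E(R) = R_f + β × MRP = 3.09% + 0.8713 × 9.40% = 11.28%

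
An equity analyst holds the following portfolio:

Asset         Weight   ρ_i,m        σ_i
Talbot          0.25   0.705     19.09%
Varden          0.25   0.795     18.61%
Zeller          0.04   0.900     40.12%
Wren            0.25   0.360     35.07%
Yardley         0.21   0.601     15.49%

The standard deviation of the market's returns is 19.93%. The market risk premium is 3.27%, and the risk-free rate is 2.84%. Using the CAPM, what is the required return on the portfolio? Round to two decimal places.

β_Talbot = 0.705 × 19.09% / 19.93% = 0.6753
β_Varden = 0.795 × 18.61% / 19.93% = 0.7423
β_Zeller = 0.900 × 40.12% / 19.93% = 1.8117
β_Wren = 0.360 × 35.07% / 19.93% = 0.6335
β_Yardley = 0.601 × 15.49% / 19.93% = 0.4671
β_P = Σ w_i β_i = 0.25×0.6753 + 0.25×0.7423 + 0.04×1.8117 + 0.25×0.6335 + 0.21×0.4671 = 0.6833
E(R_P) = R_f + β_P × MRP = 2.84% + 0.6833 × 3.27% = 5.07%

5.07%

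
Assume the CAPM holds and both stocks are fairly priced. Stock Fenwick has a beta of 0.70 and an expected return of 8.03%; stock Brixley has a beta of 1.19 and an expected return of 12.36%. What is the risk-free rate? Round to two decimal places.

Both satisfy E(R) = R_f + β·MRP, so the slope of the SML is
MRP = (12.36% − 8.03%) / (1.19 − 0.70) = 4.33% / 0.49 = 8.8367%
R_f = E(R_Fenwick) − β_Fenwick·MRP = 8.03% − 0.70 × 8.8367% = 1.8443%

1.84%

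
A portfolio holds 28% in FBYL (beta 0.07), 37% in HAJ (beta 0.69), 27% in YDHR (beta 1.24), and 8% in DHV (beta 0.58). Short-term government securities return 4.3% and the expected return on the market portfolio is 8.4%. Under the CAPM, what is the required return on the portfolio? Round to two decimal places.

6.99%

β_P = Σ w_i β_i = 0.28×0.07 + 0.37×0.69 + 0.27×1.24 + 0.08×0.58 = 0.6561
MRP = 8.4% − 4.3% = 4.10%
E(R_P) = R_f + β_P × MRP = 4.3% + 0.6561 × 4.1% = 6.99%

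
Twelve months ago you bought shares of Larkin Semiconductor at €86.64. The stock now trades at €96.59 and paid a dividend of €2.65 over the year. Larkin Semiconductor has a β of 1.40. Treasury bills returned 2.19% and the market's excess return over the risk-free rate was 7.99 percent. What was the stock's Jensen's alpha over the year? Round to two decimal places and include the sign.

Realised HPR = (P1 + D1 − P0) / P0 = (96.59 + 2.65 − 86.64) / 86.64 = 12.60 / 86.64 = 14.5429%
CAPM required = R_f + β·MRP = 2.19% + 1.40 × 7.99% = 13.3760%
α = realised − required = 14.5429% − 13.3760% = +1.17%

+1.17%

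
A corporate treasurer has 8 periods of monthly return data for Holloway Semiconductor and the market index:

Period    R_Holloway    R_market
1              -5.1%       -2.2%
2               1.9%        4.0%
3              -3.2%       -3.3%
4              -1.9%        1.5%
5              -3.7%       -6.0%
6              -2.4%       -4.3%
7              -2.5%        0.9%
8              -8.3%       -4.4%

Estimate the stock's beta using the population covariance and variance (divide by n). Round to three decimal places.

0.588

Mean R_i = (-5.1 + 1.9 − 3.2 − 1.9 − 3.7 − 2.4 − 2.5 − 8.3) / 8 = -3.1500%
Mean R_m = (-2.2 + 4.0 − 3.3 + 1.5 − 6.0 − 4.3 + 0.9 − 4.4) / 8 = -1.7250%
Σ(R_i − R̄_i)(R_m − R̄_m) = 49.8500  ⇒  Cov = 49.8500 / 8 = 6.2313
Σ(R_m − R̄_m)² = 84.8350  ⇒  Var(R_m) = 84.8350 / 8 = 10.6044
β = Cov / Var(R_m) = 6.2313 / 10.6044 = 0.5876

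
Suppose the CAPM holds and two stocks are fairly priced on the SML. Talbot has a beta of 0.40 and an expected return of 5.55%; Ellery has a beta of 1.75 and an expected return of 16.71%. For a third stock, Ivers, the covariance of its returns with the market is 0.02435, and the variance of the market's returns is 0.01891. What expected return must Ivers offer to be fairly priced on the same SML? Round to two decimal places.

MRP = (16.71% − 5.55%) / (1.75 − 0.40) = 8.2667%
R_f = 5.55% − 0.40 × 8.2667% = 2.2433%
β_Ivers = Cov / Var(R_m) = 0.02435 / 0.01891 = 1.2877
E(R_Ivers) = R_f + β × MRP = 2.2433% + 1.2877 × 8.2667% = 12.89%

12.89%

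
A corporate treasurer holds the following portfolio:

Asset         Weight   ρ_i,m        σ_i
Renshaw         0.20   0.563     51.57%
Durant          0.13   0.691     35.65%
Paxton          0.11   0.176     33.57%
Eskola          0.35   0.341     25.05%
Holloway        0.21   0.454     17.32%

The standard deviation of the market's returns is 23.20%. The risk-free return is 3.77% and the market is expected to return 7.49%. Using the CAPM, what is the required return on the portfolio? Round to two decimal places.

β_Renshaw = 0.563 × 51.57% / 23.20% = 1.2515
β_Durant = 0.691 × 35.65% / 23.20% = 1.0618
β_Paxton = 0.176 × 33.57% / 23.20% = 0.2547
β_Eskola = 0.341 × 25.05% / 23.20% = 0.3682
β_Holloway = 0.454 × 17.32% / 23.20% = 0.3389
β_P = Σ w_i β_i = 0.20×1.2515 + 0.13×1.0618 + 0.11×0.2547 + 0.35×0.3682 + 0.21×0.3389 = 0.6164
MRP = 7.49% − 3.77% = 3.72%
E(R_P) = R_f + β_P × MRP = 3.77% + 0.6164 × 3.72% = 6.06%

6.06%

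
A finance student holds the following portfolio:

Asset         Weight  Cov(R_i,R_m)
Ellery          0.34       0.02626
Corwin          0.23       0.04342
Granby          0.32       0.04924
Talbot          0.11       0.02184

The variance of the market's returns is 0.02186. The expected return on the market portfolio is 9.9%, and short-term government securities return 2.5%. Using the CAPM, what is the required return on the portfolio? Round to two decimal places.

β_Ellery = 0.02626 / 0.02186 = 1.2013
β_Corwin = 0.04342 / 0.02186 = 1.9863
β_Granby = 0.04924 / 0.02186 = 2.2525
β_Talbot = 0.02184 / 0.02186 = 0.9991
β_P = Σ w_i β_i = 0.34×1.2013 + 0.23×1.9863 + 0.32×2.2525 + 0.11×0.9991 = 1.6960
MRP = 9.9% − 2.5% = 7.40%
E(R_P) = R_f + β_P × MRP = 2.5% + 1.6960 × 7.4% = 15.05%

15.05%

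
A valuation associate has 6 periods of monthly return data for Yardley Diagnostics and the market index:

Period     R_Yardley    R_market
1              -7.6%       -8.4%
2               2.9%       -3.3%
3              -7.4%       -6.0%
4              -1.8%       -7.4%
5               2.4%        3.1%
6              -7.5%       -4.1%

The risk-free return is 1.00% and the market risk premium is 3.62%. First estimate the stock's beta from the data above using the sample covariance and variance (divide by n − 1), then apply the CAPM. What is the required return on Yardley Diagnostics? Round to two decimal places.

Mean R_i = (-7.6 + 2.9 − 7.4 − 1.8 + 2.4 − 7.5) / 6 = -3.1667%
Mean R_m = (-8.4 − 3.3 − 6.0 − 7.4 + 3.1 − 4.1) / 6 = -4.3500%
Σ(R_i − R̄_i)(R_m − R̄_m) = 67.5300  ⇒  Cov = 67.5300 / 5 = 13.5060
Σ(R_m − R̄_m)² = 85.0950  ⇒  Var(R_m) = 85.0950 / 5 = 17.0190
β = Cov / Var(R_m) = 13.5060 / 17.0190 = 0.7936
E(R) = R_f + β × MRP = 1.00% + 0.7936 × 3.62% = 3.87%

3.87%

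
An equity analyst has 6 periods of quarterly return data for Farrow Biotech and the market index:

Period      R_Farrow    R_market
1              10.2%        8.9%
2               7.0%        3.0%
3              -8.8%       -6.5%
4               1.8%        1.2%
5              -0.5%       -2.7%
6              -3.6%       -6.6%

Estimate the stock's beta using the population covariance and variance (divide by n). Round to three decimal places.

Mean R_i = (10.2 + 7.0 − 8.8 + 1.8 − 0.5 − 3.6) / 6 = 1.0167%
Mean R_m = (8.9 + 3.0 − 6.5 + 1.2 − 2.7 − 6.6) / 6 = -0.4500%
Σ(R_i − R̄_i)(R_m − R̄_m) = 198.9950  ⇒  Cov = 198.9950 / 6 = 33.1658
Σ(R_m − R̄_m)² = 181.5350  ⇒  Var(R_m) = 181.5350 / 6 = 30.2558
β = Cov / Var(R_m) = 33.1658 / 30.2558 = 1.0962

1.096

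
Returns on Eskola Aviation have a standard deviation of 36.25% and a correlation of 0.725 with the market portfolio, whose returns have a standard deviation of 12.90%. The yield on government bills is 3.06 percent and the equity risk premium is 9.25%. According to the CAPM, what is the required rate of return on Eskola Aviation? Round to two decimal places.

21.91%

β = ρ × σ_i / σ_m = 0.725 × 36.25% / 12.90% = 2.0373
E(R) = 3.06% + 2.0373 × 9.25% = 21.91%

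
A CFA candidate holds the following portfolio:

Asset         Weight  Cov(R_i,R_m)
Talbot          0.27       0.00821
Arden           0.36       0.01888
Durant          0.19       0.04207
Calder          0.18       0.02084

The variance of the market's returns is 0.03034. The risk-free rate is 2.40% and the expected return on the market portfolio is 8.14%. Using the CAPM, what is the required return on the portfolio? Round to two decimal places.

6.33%

β_Talbot = 0.00821 / 0.03034 = 0.2706
β_Arden = 0.01888 / 0.03034 = 0.6223
β_Durant = 0.04207 / 0.03034 = 1.3866
β_Calder = 0.02084 / 0.03034 = 0.6869
β_P = Σ w_i β_i = 0.27×0.2706 + 0.36×0.6223 + 0.19×1.3866 + 0.18×0.6869 = 0.6842
MRP = 8.14% − 2.40% = 5.74%
E(R_P) = R_f + β_P × MRP = 2.40% + 0.6842 × 5.74% = 6.33%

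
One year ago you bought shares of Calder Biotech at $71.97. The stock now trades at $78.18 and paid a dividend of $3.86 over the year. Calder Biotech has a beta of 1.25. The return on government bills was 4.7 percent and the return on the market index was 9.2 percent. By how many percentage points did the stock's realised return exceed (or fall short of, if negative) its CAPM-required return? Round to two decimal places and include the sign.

+3.67%

Realised HPR = (P1 + D1 − P0) / P0 = (78.18 + 3.86 − 71.97) / 71.97 = 10.07 / 71.97 = 13.9919%
MRP = 9.2% − 4.7% = 4.50%
CAPM required = R_f + β·MRP = 4.7% + 1.25 × 4.5% = 10.3250%
α = realised − required = 13.9919% − 10.3250% = +3.67%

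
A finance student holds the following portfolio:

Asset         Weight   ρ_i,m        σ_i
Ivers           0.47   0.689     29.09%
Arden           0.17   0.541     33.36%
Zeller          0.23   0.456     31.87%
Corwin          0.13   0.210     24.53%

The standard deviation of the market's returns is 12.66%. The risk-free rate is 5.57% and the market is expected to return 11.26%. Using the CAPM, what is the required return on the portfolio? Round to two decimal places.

12.99%

β_Ivers = 0.689 × 29.09% / 12.66% = 1.5832
β_Arden = 0.541 × 33.36% / 12.66% = 1.4256
β_Zeller = 0.456 × 31.87% / 12.66% = 1.1479
β_Corwin = 0.210 × 24.53% / 12.66% = 0.4069
β_P = Σ w_i β_i = 0.47×1.5832 + 0.17×1.4256 + 0.23×1.1479 + 0.13×0.4069 = 1.3034
MRP = 11.26% − 5.57% = 5.69%
E(R_P) = R_f + β_P × MRP = 5.57% + 1.3034 × 5.69% = 12.99%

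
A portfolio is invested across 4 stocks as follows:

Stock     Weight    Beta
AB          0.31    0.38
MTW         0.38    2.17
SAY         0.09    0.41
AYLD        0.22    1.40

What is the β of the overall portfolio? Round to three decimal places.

β_P = Σ w_i β_i = 0.31×0.38 + 0.38×2.17 + 0.09×0.41 + 0.22×1.40 = 1.2873

1.287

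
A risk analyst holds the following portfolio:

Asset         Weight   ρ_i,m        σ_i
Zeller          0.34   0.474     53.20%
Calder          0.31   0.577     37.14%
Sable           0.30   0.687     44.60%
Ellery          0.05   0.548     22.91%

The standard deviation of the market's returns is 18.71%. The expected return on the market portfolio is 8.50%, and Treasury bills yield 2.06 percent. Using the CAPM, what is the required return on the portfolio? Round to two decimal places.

10.68%

β_Zeller = 0.474 × 53.20% / 18.71% = 1.3478
β_Calder = 0.577 × 37.14% / 18.71% = 1.1454
β_Sable = 0.687 × 44.60% / 18.71% = 1.6376
β_Ellery = 0.548 × 22.91% / 18.71% = 0.6710
β_P = Σ w_i β_i = 0.34×1.3478 + 0.31×1.1454 + 0.30×1.6376 + 0.05×0.6710 = 1.3382
MRP = 8.50% − 2.06% = 6.44%
E(R_P) = R_f + β_P × MRP = 2.06% + 1.3382 × 6.44% = 10.68%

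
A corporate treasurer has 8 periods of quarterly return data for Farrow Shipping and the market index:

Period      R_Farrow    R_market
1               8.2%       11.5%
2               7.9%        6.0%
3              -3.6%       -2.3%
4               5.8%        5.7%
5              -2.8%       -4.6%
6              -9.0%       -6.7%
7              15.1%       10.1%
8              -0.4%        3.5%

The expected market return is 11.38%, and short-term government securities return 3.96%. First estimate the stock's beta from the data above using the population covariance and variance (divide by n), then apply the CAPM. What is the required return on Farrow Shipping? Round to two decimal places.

Mean R_i = (8.2 + 7.9 − 3.6 + 5.8 − 2.8 − 9.0 + 15.1 − 0.4) / 8 = 2.6500%
Mean R_m = (11.5 + 6.0 − 2.3 + 5.7 − 4.6 − 6.7 + 10.1 + 3.5) / 8 = 2.9000%
Σ(R_i − R̄_i)(R_m − R̄_m) = 345.8500  ⇒  Cov = 345.8500 / 8 = 43.2313
Σ(R_m − R̄_m)² = 319.0600  ⇒  Var(R_m) = 319.0600 / 8 = 39.8825
β = Cov / Var(R_m) = 43.2313 / 39.8825 = 1.0840
MRP = 11.38% − 3.96% = 7.42%
E(R) = R_f + β × MRP = 3.96% + 1.0840 × 7.42% = 12.00%

12.00%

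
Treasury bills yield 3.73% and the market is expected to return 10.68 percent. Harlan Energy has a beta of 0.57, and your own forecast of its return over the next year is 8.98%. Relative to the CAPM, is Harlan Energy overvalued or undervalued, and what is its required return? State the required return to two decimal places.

Undervalued; required return 7.69%

MRP = 10.68% − 3.73% = 6.95%
Required return = R_f + β·MRP = 3.73% + 0.57 × 6.95% = 7.69%
Forecast 8.98% > required 7.69% → the stock plots above the SML → undervalued.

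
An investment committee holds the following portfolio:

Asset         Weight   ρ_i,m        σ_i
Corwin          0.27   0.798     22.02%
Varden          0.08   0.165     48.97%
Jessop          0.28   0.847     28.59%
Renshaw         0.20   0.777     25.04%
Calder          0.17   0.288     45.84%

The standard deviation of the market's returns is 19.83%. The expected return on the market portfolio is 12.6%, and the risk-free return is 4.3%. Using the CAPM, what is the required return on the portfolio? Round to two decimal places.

11.96%

β_Corwin = 0.798 × 22.02% / 19.83% = 0.8861
β_Varden = 0.165 × 48.97% / 19.83% = 0.4075
β_Jessop = 0.847 × 28.59% / 19.83% = 1.2212
β_Renshaw = 0.777 × 25.04% / 19.83% = 0.9811
β_Calder = 0.288 × 45.84% / 19.83% = 0.6658
β_P = Σ w_i β_i = 0.27×0.8861 + 0.08×0.4075 + 0.28×1.2212 + 0.20×0.9811 + 0.17×0.6658 = 0.9232
MRP = 12.6% − 4.3% = 8.30%
E(R_P) = R_f + β_P × MRP = 4.3% + 0.9232 × 8.3% = 11.96%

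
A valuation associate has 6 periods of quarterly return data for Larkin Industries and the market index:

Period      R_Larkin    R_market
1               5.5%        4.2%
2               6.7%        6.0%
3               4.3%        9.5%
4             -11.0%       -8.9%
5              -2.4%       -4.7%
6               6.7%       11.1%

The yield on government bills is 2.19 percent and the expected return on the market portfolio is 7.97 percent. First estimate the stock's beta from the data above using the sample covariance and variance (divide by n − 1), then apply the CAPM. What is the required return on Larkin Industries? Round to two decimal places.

6.89%

Mean R_i = (5.5 + 6.7 + 4.3 − 11.0 − 2.4 + 6.7) / 6 = 1.6333%
Mean R_m = (4.2 + 6.0 + 9.5 − 8.9 − 4.7 + 11.1) / 6 = 2.8667%
Σ(R_i − R̄_i)(R_m − R̄_m) = 259.6067  ⇒  Cov = 259.6067 / 5 = 51.9213
Σ(R_m − R̄_m)² = 319.0933  ⇒  Var(R_m) = 319.0933 / 5 = 63.8187
β = Cov / Var(R_m) = 51.9213 / 63.8187 = 0.8136
MRP = 7.97% − 2.19% = 5.78%
E(R) = R_f + β × MRP = 2.19% + 0.8136 × 5.78% = 6.89%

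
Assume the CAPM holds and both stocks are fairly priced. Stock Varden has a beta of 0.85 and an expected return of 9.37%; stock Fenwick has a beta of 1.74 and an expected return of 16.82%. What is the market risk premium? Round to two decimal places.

8.37%

Both satisfy E(R) = R_f + β·MRP, so the slope of the SML is
MRP = (16.82% − 9.37%) / (1.74 − 0.85) = 7.45% / 0.89 = 8.3708%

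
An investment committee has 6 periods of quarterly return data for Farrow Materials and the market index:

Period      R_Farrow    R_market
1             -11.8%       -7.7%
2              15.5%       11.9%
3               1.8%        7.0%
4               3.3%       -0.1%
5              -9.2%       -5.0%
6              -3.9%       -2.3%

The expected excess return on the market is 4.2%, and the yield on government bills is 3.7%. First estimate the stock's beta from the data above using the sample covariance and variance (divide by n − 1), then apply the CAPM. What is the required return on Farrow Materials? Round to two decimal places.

8.92%

Mean R_i = (-11.8 + 15.5 + 1.8 + 3.3 − 9.2 − 3.9) / 6 = -0.7167%
Mean R_m = (-7.7 + 11.9 + 7.0 − 0.1 − 5.0 − 2.3) / 6 = 0.6333%
Σ(R_i − R̄_i)(R_m − R̄_m) = 345.2733  ⇒  Cov = 345.2733 / 5 = 69.0547
Σ(R_m − R̄_m)² = 277.7933  ⇒  Var(R_m) = 277.7933 / 5 = 55.5587
β = Cov / Var(R_m) = 69.0547 / 55.5587 = 1.2429
E(R) = R_f + β × MRP = 3.7% + 1.2429 × 4.2% = 8.92%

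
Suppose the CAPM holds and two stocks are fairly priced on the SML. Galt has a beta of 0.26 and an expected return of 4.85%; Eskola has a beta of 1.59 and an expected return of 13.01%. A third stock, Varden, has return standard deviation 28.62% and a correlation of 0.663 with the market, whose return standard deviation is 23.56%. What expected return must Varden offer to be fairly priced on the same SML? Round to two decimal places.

MRP = (13.01% − 4.85%) / (1.59 − 0.26) = 6.1353%
R_f = 4.85% − 0.26 × 6.1353% = 3.2548%
β_Varden = ρ·σ_i/σ_m = 0.663 × 28.62 / 23.56 = 0.8054
E(R_Varden) = R_f + β × MRP = 3.2548% + 0.8054 × 6.1353% = 8.20%

8.20%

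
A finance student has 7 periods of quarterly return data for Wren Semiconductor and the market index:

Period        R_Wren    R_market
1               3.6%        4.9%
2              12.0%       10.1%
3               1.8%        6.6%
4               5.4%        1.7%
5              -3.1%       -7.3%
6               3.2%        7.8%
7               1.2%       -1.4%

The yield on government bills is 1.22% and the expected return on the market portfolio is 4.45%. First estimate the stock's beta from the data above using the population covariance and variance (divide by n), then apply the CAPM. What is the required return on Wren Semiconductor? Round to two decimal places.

3.14%

Mean R_i = (3.6 + 12.0 + 1.8 + 5.4 − 3.1 + 3.2 + 1.2) / 7 = 3.4429%
Mean R_m = (4.9 + 10.1 + 6.6 + 1.7 − 7.3 + 7.8 − 1.4) / 7 = 3.2000%
Σ(R_i − R̄_i)(R_m − R̄_m) = 128.6900  ⇒  Cov = 128.6900 / 7 = 18.3843
Σ(R_m − R̄_m)² = 216.8800  ⇒  Var(R_m) = 216.8800 / 7 = 30.9829
β = Cov / Var(R_m) = 18.3843 / 30.9829 = 0.5934
MRP = 4.45% − 1.22% = 3.23%
E(R) = R_f + β × MRP = 1.22% + 0.5934 × 3.23% = 3.14%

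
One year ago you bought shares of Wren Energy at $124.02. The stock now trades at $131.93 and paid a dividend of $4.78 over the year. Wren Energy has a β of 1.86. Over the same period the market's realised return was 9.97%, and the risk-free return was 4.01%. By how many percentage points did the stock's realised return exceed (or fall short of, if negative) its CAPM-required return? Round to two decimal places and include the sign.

-4.86%

Realised HPR = (P1 + D1 − P0) / P0 = (131.93 + 4.78 − 124.02) / 124.02 = 12.69 / 124.02 = 10.2322%
MRP = 9.97% − 4.01% = 5.96%
CAPM required = R_f + β·MRP = 4.01% + 1.86 × 5.96% = 15.0956%
α = realised − required = 10.2322% − 15.0956% = -4.86%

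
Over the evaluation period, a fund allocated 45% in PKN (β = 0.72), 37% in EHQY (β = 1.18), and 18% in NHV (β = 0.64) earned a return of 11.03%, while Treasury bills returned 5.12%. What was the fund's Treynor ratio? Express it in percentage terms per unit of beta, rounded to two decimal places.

6.75%

β_P = 0.45×0.72 + 0.37×1.18 + 0.18×0.64 = 0.8758
Treynor = (R_P − R_f) / β_P = (11.03% − 5.12%) / 0.8758 = 5.91% / 0.8758 = 6.75%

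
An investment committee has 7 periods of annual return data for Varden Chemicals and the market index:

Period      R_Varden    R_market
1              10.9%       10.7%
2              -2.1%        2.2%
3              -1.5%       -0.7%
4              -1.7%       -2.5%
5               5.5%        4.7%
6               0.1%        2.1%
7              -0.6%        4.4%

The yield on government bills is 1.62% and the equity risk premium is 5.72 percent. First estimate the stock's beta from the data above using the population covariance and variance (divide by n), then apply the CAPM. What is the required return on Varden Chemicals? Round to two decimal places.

Mean R_i = (10.9 − 2.1 − 1.5 − 1.7 + 5.5 + 0.1 − 0.6) / 7 = 1.5143%
Mean R_m = (10.7 + 2.2 − 0.7 − 2.5 + 4.7 + 2.1 + 4.4) / 7 = 2.9857%
Σ(R_i − R̄_i)(R_m − R̄_m) = 109.0814  ⇒  Cov = 109.0814 / 7 = 15.5831
Σ(R_m − R̄_m)² = 109.5286  ⇒  Var(R_m) = 109.5286 / 7 = 15.6469
β = Cov / Var(R_m) = 15.5831 / 15.6469 = 0.9959
E(R) = R_f + β × MRP = 1.62% + 0.9959 × 5.72% = 7.32%

7.32%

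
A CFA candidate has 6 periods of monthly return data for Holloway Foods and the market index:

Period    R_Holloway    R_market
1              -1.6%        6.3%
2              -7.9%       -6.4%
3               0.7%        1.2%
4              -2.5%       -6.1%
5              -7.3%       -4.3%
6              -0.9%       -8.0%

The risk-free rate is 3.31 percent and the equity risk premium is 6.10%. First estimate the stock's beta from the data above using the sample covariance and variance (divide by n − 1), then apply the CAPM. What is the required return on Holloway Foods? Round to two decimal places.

Mean R_i = (-1.6 − 7.9 + 0.7 − 2.5 − 7.3 − 0.9) / 6 = -3.2500%
Mean R_m = (6.3 − 6.4 + 1.2 − 6.1 − 4.3 − 8.0) / 6 = -2.8833%
Σ(R_i − R̄_i)(R_m − R̄_m) = 38.9350  ⇒  Cov = 38.9350 / 5 = 7.7870
Σ(R_m − R̄_m)² = 151.9083  ⇒  Var(R_m) = 151.9083 / 5 = 30.3817
β = Cov / Var(R_m) = 7.7870 / 30.3817 = 0.2563
E(R) = R_f + β × MRP = 3.31% + 0.2563 × 6.10% = 4.87%

4.87%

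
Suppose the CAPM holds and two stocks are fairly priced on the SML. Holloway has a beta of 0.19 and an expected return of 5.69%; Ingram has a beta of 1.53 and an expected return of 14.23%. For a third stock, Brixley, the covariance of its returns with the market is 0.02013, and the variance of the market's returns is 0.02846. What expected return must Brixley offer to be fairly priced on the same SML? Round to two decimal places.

8.99%

MRP = (14.23% − 5.69%) / (1.53 − 0.19) = 6.3731%
R_f = 5.69% − 0.19 × 6.3731% = 4.4791%
β_Brixley = Cov / Var(R_m) = 0.02013 / 0.02846 = 0.7073
E(R_Brixley) = R_f + β × MRP = 4.4791% + 0.7073 × 6.3731% = 8.99%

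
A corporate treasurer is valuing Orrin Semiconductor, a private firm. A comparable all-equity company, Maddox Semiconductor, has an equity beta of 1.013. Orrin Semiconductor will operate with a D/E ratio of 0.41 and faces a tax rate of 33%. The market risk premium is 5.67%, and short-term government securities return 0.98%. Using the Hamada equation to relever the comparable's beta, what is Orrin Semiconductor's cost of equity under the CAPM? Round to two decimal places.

β_L = β_U × [1 + (1 − t)(D/E)] = 1.013 × [1 + (1 − 0.33) × 0.41]
    = 1.013 × [1 + 0.67 × 0.41] = 1.013 × 1.2747 = 1.2913
E(R) = R_f + β_L × MRP = 0.98% + 1.2913 × 5.67% = 8.30%

8.30%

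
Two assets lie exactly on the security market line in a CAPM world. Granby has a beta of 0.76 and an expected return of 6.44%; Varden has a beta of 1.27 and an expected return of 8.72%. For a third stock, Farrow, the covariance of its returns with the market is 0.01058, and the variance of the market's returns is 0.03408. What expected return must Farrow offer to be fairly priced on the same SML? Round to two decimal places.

MRP = (8.72% − 6.44%) / (1.27 − 0.76) = 4.4706%
R_f = 6.44% − 0.76 × 4.4706% = 3.0423%
β_Farrow = Cov / Var(R_m) = 0.01058 / 0.03408 = 0.3104
E(R_Farrow) = R_f + β × MRP = 3.0423% + 0.3104 × 4.4706% = 4.43%

4.43%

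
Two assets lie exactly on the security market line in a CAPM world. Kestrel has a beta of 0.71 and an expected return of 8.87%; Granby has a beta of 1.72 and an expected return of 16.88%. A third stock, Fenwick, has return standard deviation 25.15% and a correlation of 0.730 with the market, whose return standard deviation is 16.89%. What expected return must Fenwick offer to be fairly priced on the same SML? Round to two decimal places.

11.86%

MRP = (16.88% − 8.87%) / (1.72 − 0.71) = 7.9307%
R_f = 8.87% − 0.71 × 7.9307% = 3.2392%
β_Fenwick = ρ·σ_i/σ_m = 0.730 × 25.15 / 16.89 = 1.0870
E(R_Fenwick) = R_f + β × MRP = 3.2392% + 1.0870 × 7.9307% = 11.86%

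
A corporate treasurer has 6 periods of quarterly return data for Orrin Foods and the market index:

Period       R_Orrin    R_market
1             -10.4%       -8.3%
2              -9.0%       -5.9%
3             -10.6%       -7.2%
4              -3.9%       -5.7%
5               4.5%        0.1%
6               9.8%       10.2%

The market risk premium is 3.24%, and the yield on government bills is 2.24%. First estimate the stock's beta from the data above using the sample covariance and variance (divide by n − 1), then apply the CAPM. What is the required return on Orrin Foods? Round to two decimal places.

Mean R_i = (-10.4 − 9.0 − 10.6 − 3.9 + 4.5 + 9.8) / 6 = -3.2667%
Mean R_m = (-8.3 − 5.9 − 7.2 − 5.7 + 0.1 + 10.2) / 6 = -2.8000%
Σ(R_i − R̄_i)(R_m − R̄_m) = 283.5000  ⇒  Cov = 283.5000 / 5 = 56.7000
Σ(R_m − R̄_m)² = 245.0400  ⇒  Var(R_m) = 245.0400 / 5 = 49.0080
β = Cov / Var(R_m) = 56.7000 / 49.0080 = 1.1570
E(R) = R_f + β × MRP = 2.24% + 1.1570 × 3.24% = 5.99%

5.99%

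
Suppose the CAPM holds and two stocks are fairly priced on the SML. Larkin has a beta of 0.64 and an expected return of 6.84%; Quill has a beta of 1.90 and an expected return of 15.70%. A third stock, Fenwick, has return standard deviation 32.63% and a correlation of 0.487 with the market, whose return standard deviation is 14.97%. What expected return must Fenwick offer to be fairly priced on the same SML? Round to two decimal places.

9.80%

MRP = (15.70% − 6.84%) / (1.90 − 0.64) = 7.0317%
R_f = 6.84% − 0.64 × 7.0317% = 2.3397%
β_Fenwick = ρ·σ_i/σ_m = 0.487 × 32.63 / 14.97 = 1.0615
E(R_Fenwick) = R_f + β × MRP = 2.3397% + 1.0615 × 7.0317% = 9.80%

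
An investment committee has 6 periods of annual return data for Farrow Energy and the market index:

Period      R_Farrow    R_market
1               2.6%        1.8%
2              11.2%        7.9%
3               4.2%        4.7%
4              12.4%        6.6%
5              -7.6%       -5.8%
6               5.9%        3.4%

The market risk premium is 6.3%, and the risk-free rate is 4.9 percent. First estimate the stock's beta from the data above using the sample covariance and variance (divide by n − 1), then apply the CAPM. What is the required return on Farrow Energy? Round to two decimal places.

Mean R_i = (2.6 + 11.2 + 4.2 + 12.4 − 7.6 + 5.9) / 6 = 4.7833%
Mean R_m = (1.8 + 7.9 + 4.7 + 6.6 − 5.8 + 3.4) / 6 = 3.1000%
Σ(R_i − R̄_i)(R_m − R̄_m) = 169.9100  ⇒  Cov = 169.9100 / 5 = 33.9820
Σ(R_m − R̄_m)² = 118.8400  ⇒  Var(R_m) = 118.8400 / 5 = 23.7680
β = Cov / Var(R_m) = 33.9820 / 23.7680 = 1.4297
E(R) = R_f + β × MRP = 4.9% + 1.4297 × 6.3% = 13.91%

13.91%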